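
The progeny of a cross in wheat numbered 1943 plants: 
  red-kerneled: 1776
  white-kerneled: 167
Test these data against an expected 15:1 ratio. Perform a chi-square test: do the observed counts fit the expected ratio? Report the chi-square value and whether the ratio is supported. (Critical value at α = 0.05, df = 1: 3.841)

Total ratio parts = 16. Expected numbers out of 1943:
  red-kerneled: 1943 × 15/16 = 1821.5625
  white-kerneled: 1943 × 1/16 = 121.4375
χ² = Σ (O − E)² / E
  red-kerneled: (1776 − 1821.5625)² / 1821.5625 = 1.1396
  white-kerneled: (167 − 121.4375)² / 121.4375 = 17.0947
χ² = 1.1396 + 17.0947 = 18.2343 ≈ 18.234
Degrees of freedom = 2 − 1 = 1; critical value at α = 0.05 is 3.841.
Since 18.234 > 3.841, we reject the null hypothesis — the data do not fit the 15:1 ratio.

18.234; not consistent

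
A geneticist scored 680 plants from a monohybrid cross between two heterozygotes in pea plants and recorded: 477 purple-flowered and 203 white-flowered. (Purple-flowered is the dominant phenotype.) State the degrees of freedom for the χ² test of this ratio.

For a monohybrid cross between heterozygotes with complete dominance, the expected phenotypic ratio is 3:1.
A goodness-of-fit test with 2 phenotype classes has df = 2 − 1 = 1.

1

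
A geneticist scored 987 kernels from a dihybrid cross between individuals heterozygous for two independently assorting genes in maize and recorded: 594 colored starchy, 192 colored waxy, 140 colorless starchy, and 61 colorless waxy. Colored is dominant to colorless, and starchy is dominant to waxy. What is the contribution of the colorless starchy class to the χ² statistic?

10.973

A dihybrid F₂ with independent assortment and complete dominance at both loci gives a 9:3:3:1 phenotypic ratio.
The 9:3:3:1 ratio has 16 parts, so with N = 987 the expected counts are:
  colored starchy: 987 × 9/16 = 555.1875
  colored waxy: 987 × 3/16 = 185.0625
  colorless starchy: 987 × 3/16 = 185.0625
  colorless waxy: 987 × 1/16 = 61.6875
Contribution of colorless starchy: (140 − 185.0625)² / 185.0625 = 10.9727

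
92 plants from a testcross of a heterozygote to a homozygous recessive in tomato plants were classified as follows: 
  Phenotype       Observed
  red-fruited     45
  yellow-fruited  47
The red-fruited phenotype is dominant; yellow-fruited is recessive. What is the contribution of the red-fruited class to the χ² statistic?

A testcross of a heterozygote (Aa × aa) gives a 1:1 phenotypic ratio.
The 1:1 ratio has 2 parts, so with N = 92 the expected counts are:
  red-fruited: 92 × 1/2 = 46
  yellow-fruited: 92 × 1/2 = 46
Contribution of red-fruited: (45 − 46)² / 46 = 0.0217

0.022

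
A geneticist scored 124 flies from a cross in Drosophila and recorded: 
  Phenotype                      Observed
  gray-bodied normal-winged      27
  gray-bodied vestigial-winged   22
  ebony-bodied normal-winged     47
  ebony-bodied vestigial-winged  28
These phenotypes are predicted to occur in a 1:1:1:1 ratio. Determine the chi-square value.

11.677

Expected counts for N = 124 under a 1:1:1:1 ratio (total parts = 4):
  gray-bodied normal-winged: 124 × 1/4 = 31
  gray-bodied vestigial-winged: 124 × 1/4 = 31
  ebony-bodied normal-winged: 124 × 1/4 = 31
  ebony-bodied vestigial-winged: 124 × 1/4 = 31
χ² = Σ (O − E)² / E
  gray-bodied normal-winged: (27 − 31)² / 31 = 0.5161
  gray-bodied vestigial-winged: (22 − 31)² / 31 = 2.6129
  ebony-bodied normal-winged: (47 − 31)² / 31 = 8.2581
  ebony-bodied vestigial-winged: (28 − 31)² / 31 = 0.2903
χ² = 0.5161 + 2.6129 + 8.2581 + 0.2903 = 11.6774 ≈ 11.677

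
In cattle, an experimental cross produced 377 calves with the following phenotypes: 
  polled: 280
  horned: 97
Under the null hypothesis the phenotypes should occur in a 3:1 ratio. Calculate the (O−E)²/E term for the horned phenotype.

Under the 3:1 hypothesis (Σ ratio = 4, N = 377):
  polled: 377 × 3/4 = 282.75
  horned: 377 × 1/4 = 94.25
Contribution of horned: (97 − 94.25)² / 94.25 = 0.0802

0.080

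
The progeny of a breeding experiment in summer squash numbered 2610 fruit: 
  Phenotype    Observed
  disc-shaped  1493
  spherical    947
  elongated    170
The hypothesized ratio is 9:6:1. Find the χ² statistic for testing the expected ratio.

1.741

The 9:6:1 ratio has 16 parts, so with N = 2610 the expected counts are:
  disc-shaped: 2610 × 9/16 = 1468.125
  spherical: 2610 × 6/16 = 978.75
  elongated: 2610 × 1/16 = 163.125
χ² = Σ (O − E)² / E
  disc-shaped: (1493 − 1468.125)² / 1468.125 = 0.4215
  spherical: (947 − 978.75)² / 978.75 = 1.0299
  elongated: (170 − 163.125)² / 163.125 = 0.2898
χ² = 0.4215 + 1.0299 + 0.2898 = 1.7412 ≈ 1.741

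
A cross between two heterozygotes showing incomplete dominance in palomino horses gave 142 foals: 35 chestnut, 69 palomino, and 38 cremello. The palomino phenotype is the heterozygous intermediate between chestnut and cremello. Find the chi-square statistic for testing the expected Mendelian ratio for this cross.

0.239

With incomplete dominance, a heterozygote × heterozygote cross gives a 1:2:1 phenotypic ratio.
Under the 1:2:1 hypothesis (Σ ratio = 4, N = 142):
  chestnut: 142 × 1/4 = 35.5
  palomino: 142 × 2/4 = 71
  cremello: 142 × 1/4 = 35.5
χ² = Σ (O − E)² / E
  chestnut: (35 − 35.5)² / 35.5 = 0.0070
  palomino: (69 − 71)² / 71 = 0.0563
  cremello: (38 − 35.5)² / 35.5 = 0.1761
χ² = 0.0070 + 0.0563 + 0.1761 = 0.2394 ≈ 0.239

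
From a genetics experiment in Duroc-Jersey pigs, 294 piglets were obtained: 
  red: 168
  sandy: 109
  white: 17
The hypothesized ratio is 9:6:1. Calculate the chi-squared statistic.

Total ratio parts = 16. Expected numbers out of 294:
  red: 294 × 9/16 = 165.375
  sandy: 294 × 6/16 = 110.25
  white: 294 × 1/16 = 18.375
χ² = Σ (O − E)² / E
  red: (168 − 165.375)² / 165.375 = 0.0417
  sandy: (109 − 110.25)² / 110.25 = 0.0142
  white: (17 − 18.375)² / 18.375 = 0.1029
χ² = 0.0417 + 0.0142 + 0.1029 = 0.1588 ≈ 0.159

0.159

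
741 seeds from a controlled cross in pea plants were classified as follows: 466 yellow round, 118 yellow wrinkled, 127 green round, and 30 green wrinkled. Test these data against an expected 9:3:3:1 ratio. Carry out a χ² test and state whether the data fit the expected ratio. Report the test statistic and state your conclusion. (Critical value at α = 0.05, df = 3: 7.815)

15.731; not consistent

The 9:3:3:1 ratio has 16 parts, so with N = 741 the expected counts are:
  yellow round: 741 × 9/16 = 416.8125
  yellow wrinkled: 741 × 3/16 = 138.9375
  green round: 741 × 3/16 = 138.9375
  green wrinkled: 741 × 1/16 = 46.3125
χ² = Σ (O − E)² / E
  yellow round: (466 − 416.8125)² / 416.8125 = 5.8046
  yellow wrinkled: (118 − 138.9375)² / 138.9375 = 3.1552
  green round: (127 − 138.9375)² / 138.9375 = 1.0257
  green wrinkled: (30 − 46.3125)² / 46.3125 = 5.7457
χ² = 5.8046 + 3.1552 + 1.0257 + 5.7457 = 15.7312 ≈ 15.731
Degrees of freedom = 4 − 1 = 3; critical value at α = 0.05 is 7.815.
Since 15.731 > 7.815, we reject the null hypothesis — the data do not fit the 9:3:3:1 ratio.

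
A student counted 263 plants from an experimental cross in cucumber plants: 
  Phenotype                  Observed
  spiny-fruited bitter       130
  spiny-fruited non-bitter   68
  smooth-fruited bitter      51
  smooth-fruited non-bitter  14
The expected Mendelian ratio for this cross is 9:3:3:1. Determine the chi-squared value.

Under the 9:3:3:1 hypothesis (Σ ratio = 16, N = 263):
  spiny-fruited bitter: 263 × 9/16 = 147.9375
  spiny-fruited non-bitter: 263 × 3/16 = 49.3125
  smooth-fruited bitter: 263 × 3/16 = 49.3125
  smooth-fruited non-bitter: 263 × 1/16 = 16.4375
χ² = Σ (O − E)² / E
  spiny-fruited bitter: (130 − 147.9375)² / 147.9375 = 2.1749
  spiny-fruited non-bitter: (68 − 49.3125)² / 49.3125 = 7.0818
  smooth-fruited bitter: (51 − 49.3125)² / 49.3125 = 0.0577
  smooth-fruited non-bitter: (14 − 16.4375)² / 16.4375 = 0.3615
χ² = 2.1749 + 7.0818 + 0.0577 + 0.3615 = 9.6759 ≈ 9.676

9.676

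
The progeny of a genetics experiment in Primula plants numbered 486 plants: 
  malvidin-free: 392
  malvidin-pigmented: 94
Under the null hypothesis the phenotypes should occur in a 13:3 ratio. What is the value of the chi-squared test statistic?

Total ratio parts = 16. Expected numbers out of 486:
  malvidin-free: 486 × 13/16 = 394.875
  malvidin-pigmented: 486 × 3/16 = 91.125
χ² = Σ (O − E)² / E
  malvidin-free: (392 − 394.875)² / 394.875 = 0.0209
  malvidin-pigmented: (94 − 91.125)² / 91.125 = 0.0907
χ² = 0.0209 + 0.0907 = 0.1116 ≈ 0.112

0.112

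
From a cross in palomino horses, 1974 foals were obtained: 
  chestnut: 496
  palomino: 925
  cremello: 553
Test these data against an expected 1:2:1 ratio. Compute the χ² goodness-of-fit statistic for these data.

11.081

The 1:2:1 ratio has 4 parts, so with N = 1974 the expected counts are:
  chestnut: 1974 × 1/4 = 493.5
  palomino: 1974 × 2/4 = 987
  cremello: 1974 × 1/4 = 493.5
χ² = Σ (O − E)² / E
  chestnut: (496 − 493.5)² / 493.5 = 0.0127
  palomino: (925 − 987)² / 987 = 3.8946
  cremello: (553 − 493.5)² / 493.5 = 7.1738
χ² = 0.0127 + 3.8946 + 7.1738 = 11.0811 ≈ 11.081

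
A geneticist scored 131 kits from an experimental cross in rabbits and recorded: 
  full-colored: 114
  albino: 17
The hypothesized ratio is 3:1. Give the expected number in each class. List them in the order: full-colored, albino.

98.25, 32.75

Under the 3:1 hypothesis (Σ ratio = 4, N = 131):
  full-colored: 131 × 3/4 = 98.25
  albino: 131 × 1/4 = 32.75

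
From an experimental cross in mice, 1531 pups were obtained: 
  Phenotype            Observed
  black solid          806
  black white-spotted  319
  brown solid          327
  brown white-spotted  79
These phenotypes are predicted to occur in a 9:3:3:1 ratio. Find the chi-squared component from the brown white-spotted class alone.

The 9:3:3:1 ratio has 16 parts, so with N = 1531 the expected counts are:
  black solid: 1531 × 9/16 = 861.1875
  black white-spotted: 1531 × 3/16 = 287.0625
  brown solid: 1531 × 3/16 = 287.0625
  brown white-spotted: 1531 × 1/16 = 95.6875
Contribution of brown white-spotted: (79 − 95.6875)² / 95.6875 = 2.9102

2.910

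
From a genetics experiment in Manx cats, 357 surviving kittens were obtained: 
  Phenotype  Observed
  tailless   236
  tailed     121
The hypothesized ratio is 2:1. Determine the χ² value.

Expected counts for N = 357 under a 2:1 ratio (total parts = 3):
  tailless: 357 × 2/3 = 238
  tailed: 357 × 1/3 = 119
χ² = Σ (O − E)² / E
  tailless: (236 − 238)² / 238 = 0.0168
  tailed: (121 − 119)² / 119 = 0.0336
χ² = 0.0168 + 0.0336 = 0.0504 ≈ 0.050

0.050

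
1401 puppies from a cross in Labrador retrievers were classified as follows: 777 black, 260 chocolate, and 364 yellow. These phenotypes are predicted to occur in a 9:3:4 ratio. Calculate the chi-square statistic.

0.723

The 9:3:4 ratio has 16 parts, so with N = 1401 the expected counts are:
  black: 1401 × 9/16 = 788.0625
  chocolate: 1401 × 3/16 = 262.6875
  yellow: 1401 × 4/16 = 350.25
χ² = Σ (O − E)² / E
  black: (777 − 788.0625)² / 788.0625 = 0.1553
  chocolate: (260 − 262.6875)² / 262.6875 = 0.0275
  yellow: (364 − 350.25)² / 350.25 = 0.5398
χ² = 0.1553 + 0.0275 + 0.5398 = 0.7226 ≈ 0.723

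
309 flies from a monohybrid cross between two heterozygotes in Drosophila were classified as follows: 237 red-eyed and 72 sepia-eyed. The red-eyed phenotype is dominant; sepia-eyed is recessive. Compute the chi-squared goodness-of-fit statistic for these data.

For a monohybrid cross between heterozygotes with complete dominance, the expected phenotypic ratio is 3:1.
Expected counts for N = 309 under a 3:1 ratio (total parts = 4):
  red-eyed: 309 × 3/4 = 231.75
  sepia-eyed: 309 × 1/4 = 77.25
χ² = Σ (O − E)² / E
  red-eyed: (237 − 231.75)² / 231.75 = 0.1189
  sepia-eyed: (72 − 77.25)² / 77.25 = 0.3568
χ² = 0.1189 + 0.3568 = 0.4757 ≈ 0.476

0.476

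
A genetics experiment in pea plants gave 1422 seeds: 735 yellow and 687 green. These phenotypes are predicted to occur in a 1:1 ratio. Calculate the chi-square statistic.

Under the 1:1 hypothesis (Σ ratio = 2, N = 1422):
  yellow: 1422 × 1/2 = 711
  green: 1422 × 1/2 = 711
χ² = Σ (O − E)² / E
  yellow: (735 − 711)² / 711 = 0.8101
  green: (687 − 711)² / 711 = 0.8101
χ² = 0.8101 + 0.8101 = 1.6202 ≈ 1.620

1.620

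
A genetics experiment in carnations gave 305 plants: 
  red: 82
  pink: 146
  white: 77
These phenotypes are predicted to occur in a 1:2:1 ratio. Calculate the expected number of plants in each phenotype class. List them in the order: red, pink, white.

Expected counts for N = 305 under a 1:2:1 ratio (total parts = 4):
  red: 305 × 1/4 = 76.25
  pink: 305 × 2/4 = 152.5
  white: 305 × 1/4 = 76.25

76.25, 152.5, 76.25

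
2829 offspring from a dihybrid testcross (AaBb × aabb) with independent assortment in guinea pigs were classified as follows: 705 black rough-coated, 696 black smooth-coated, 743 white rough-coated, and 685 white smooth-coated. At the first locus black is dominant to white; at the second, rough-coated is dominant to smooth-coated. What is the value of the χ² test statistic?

2.693

A dihybrid testcross with independent assortment gives a 1:1:1:1 ratio.
Total ratio parts = 4. Expected numbers out of 2829:
  black rough-coated: 2829 × 1/4 = 707.25
  black smooth-coated: 2829 × 1/4 = 707.25
  white rough-coated: 2829 × 1/4 = 707.25
  white smooth-coated: 2829 × 1/4 = 707.25
χ² = Σ (O − E)² / E
  black rough-coated: (705 − 707.25)² / 707.25 = 0.0072
  black smooth-coated: (696 − 707.25)² / 707.25 = 0.1790
  white rough-coated: (743 − 707.25)² / 707.25 = 1.8071
  white smooth-coated: (685 − 707.25)² / 707.25 = 0.7000
χ² = 0.0072 + 0.1790 + 1.8071 + 0.7000 = 2.6933 ≈ 2.693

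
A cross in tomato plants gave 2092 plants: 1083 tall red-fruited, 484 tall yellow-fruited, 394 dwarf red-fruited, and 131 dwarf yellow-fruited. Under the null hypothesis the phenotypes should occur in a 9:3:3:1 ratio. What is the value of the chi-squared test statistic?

28.938

Expected counts for N = 2092 under a 9:3:3:1 ratio (total parts = 16):
  tall red-fruited: 2092 × 9/16 = 1176.75
  tall yellow-fruited: 2092 × 3/16 = 392.25
  dwarf red-fruited: 2092 × 3/16 = 392.25
  dwarf yellow-fruited: 2092 × 1/16 = 130.75
χ² = Σ (O − E)² / E
  tall red-fruited: (1083 − 1176.75)² / 1176.75 = 7.4689
  tall yellow-fruited: (484 − 392.25)² / 392.25 = 21.4610
  dwarf red-fruited: (394 − 392.25)² / 392.25 = 0.0078
  dwarf yellow-fruited: (131 − 130.75)² / 130.75 = 0.0005
χ² = 7.4689 + 21.4610 + 0.0078 + 0.0005 = 28.9382 ≈ 28.938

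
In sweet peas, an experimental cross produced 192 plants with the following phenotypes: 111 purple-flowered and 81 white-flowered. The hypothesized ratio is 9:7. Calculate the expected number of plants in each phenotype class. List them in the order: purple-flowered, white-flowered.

Under the 9:7 hypothesis (Σ ratio = 16, N = 192):
  purple-flowered: 192 × 9/16 = 108
  white-flowered: 192 × 7/16 = 84

108, 84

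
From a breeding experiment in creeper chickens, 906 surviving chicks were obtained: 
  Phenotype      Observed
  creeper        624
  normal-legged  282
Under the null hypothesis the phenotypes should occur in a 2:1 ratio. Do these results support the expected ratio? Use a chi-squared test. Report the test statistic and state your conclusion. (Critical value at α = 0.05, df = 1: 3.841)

The 2:1 ratio has 3 parts, so with N = 906 the expected counts are:
  creeper: 906 × 2/3 = 604
  normal-legged: 906 × 1/3 = 302
χ² = Σ (O − E)² / E
  creeper: (624 − 604)² / 604 = 0.6623
  normal-legged: (282 − 302)² / 302 = 1.3245
χ² = 0.6623 + 1.3245 = 1.9868 ≈ 1.987
Degrees of freedom = 2 − 1 = 1; critical value at α = 0.05 is 3.841.
Since 1.987 < 3.841, we fail to reject the null hypothesis — the data are consistent with the 2:1 ratio.

1.987; consistent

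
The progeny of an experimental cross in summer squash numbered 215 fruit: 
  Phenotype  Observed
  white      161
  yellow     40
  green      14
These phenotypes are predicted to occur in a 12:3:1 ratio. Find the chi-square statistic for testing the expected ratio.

0.026

Total ratio parts = 16. Expected numbers out of 215:
  white: 215 × 12/16 = 161.25
  yellow: 215 × 3/16 = 40.3125
  green: 215 × 1/16 = 13.4375
χ² = Σ (O − E)² / E
  white: (161 − 161.25)² / 161.25 = 0.0004
  yellow: (40 − 40.3125)² / 40.3125 = 0.0024
  green: (14 − 13.4375)² / 13.4375 = 0.0235
χ² = 0.0004 + 0.0024 + 0.0235 = 0.0263 ≈ 0.026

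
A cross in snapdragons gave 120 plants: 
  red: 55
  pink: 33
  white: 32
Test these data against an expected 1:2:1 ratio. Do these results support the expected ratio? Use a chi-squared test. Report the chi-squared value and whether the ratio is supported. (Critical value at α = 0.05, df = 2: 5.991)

33.117; not consistent

Expected counts for N = 120 under a 1:2:1 ratio (total parts = 4):
  red: 120 × 1/4 = 30
  pink: 120 × 2/4 = 60
  white: 120 × 1/4 = 30
χ² = Σ (O − E)² / E
  red: (55 − 30)² / 30 = 20.8333
  pink: (33 − 60)² / 60 = 12.1500
  white: (32 − 30)² / 30 = 0.1333
χ² = 20.8333 + 12.1500 + 0.1333 = 33.1166 ≈ 33.117
Degrees of freedom = 3 − 1 = 2; critical value at α = 0.05 is 5.991.
Since 33.117 > 5.991, we reject the null hypothesis — the data do not fit the 1:2:1 ratio.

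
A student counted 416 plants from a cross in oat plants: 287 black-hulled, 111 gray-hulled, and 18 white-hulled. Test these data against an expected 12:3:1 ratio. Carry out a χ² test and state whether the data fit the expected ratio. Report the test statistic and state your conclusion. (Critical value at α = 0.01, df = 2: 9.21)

18.426; not consistent

The 12:3:1 ratio has 16 parts, so with N = 416 the expected counts are:
  black-hulled: 416 × 12/16 = 312
  gray-hulled: 416 × 3/16 = 78
  white-hulled: 416 × 1/16 = 26
χ² = Σ (O − E)² / E
  black-hulled: (287 − 312)² / 312 = 2.0032
  gray-hulled: (111 − 78)² / 78 = 13.9615
  white-hulled: (18 − 26)² / 26 = 2.4615
χ² = 2.0032 + 13.9615 + 2.4615 = 18.4262 ≈ 18.426
Degrees of freedom = 3 − 1 = 2; critical value at α = 0.01 is 9.21.
Since 18.426 > 9.21, we reject the null hypothesis — the data do not fit the 12:3:1 ratio.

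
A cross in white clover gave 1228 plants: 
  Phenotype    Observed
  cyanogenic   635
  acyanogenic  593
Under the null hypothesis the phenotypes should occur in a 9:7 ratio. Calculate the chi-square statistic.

The 9:7 ratio has 16 parts, so with N = 1228 the expected counts are:
  cyanogenic: 1228 × 9/16 = 690.75
  acyanogenic: 1228 × 7/16 = 537.25
χ² = Σ (O − E)² / E
  cyanogenic: (635 − 690.75)² / 690.75 = 4.4995
  acyanogenic: (593 − 537.25)² / 537.25 = 5.7851
χ² = 4.4995 + 5.7851 = 10.2846 ≈ 10.285

10.285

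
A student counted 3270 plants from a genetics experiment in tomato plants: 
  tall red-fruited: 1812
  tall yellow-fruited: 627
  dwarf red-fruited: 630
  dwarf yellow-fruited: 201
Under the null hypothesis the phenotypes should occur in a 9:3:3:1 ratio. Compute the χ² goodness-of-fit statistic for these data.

1.242

Total ratio parts = 16. Expected numbers out of 3270:
  tall red-fruited: 3270 × 9/16 = 1839.375
  tall yellow-fruited: 3270 × 3/16 = 613.125
  dwarf red-fruited: 3270 × 3/16 = 613.125
  dwarf yellow-fruited: 3270 × 1/16 = 204.375
χ² = Σ (O − E)² / E
  tall red-fruited: (1812 − 1839.375)² / 1839.375 = 0.4074
  tall yellow-fruited: (627 − 613.125)² / 613.125 = 0.3140
  dwarf red-fruited: (630 − 613.125)² / 613.125 = 0.4644
  dwarf yellow-fruited: (201 − 204.375)² / 204.375 = 0.0557
χ² = 0.4074 + 0.3140 + 0.4644 + 0.0557 = 1.2415 ≈ 1.242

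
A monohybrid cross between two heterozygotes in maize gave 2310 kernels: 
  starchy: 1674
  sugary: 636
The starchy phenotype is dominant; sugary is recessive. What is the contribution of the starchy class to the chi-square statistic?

1.975

For a monohybrid cross between heterozygotes with complete dominance, the expected phenotypic ratio is 3:1.
Total ratio parts = 4. Expected numbers out of 2310:
  starchy: 2310 × 3/4 = 1732.5
  sugary: 2310 × 1/4 = 577.5
Contribution of starchy: (1674 − 1732.5)² / 1732.5 = 1.9753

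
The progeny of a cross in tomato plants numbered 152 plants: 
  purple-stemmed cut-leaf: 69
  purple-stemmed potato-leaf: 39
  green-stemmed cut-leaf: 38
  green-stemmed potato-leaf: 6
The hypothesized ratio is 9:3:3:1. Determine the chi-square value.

Under the 9:3:3:1 hypothesis (Σ ratio = 16, N = 152):
  purple-stemmed cut-leaf: 152 × 9/16 = 85.5
  purple-stemmed potato-leaf: 152 × 3/16 = 28.5
  green-stemmed cut-leaf: 152 × 3/16 = 28.5
  green-stemmed potato-leaf: 152 × 1/16 = 9.5
χ² = Σ (O − E)² / E
  purple-stemmed cut-leaf: (69 − 85.5)² / 85.5 = 3.1842
  purple-stemmed potato-leaf: (39 − 28.5)² / 28.5 = 3.8684
  green-stemmed cut-leaf: (38 − 28.5)² / 28.5 = 3.1667
  green-stemmed potato-leaf: (6 − 9.5)² / 9.5 = 1.2895
χ² = 3.1842 + 3.8684 + 3.1667 + 1.2895 = 11.5088 ≈ 11.509

11.509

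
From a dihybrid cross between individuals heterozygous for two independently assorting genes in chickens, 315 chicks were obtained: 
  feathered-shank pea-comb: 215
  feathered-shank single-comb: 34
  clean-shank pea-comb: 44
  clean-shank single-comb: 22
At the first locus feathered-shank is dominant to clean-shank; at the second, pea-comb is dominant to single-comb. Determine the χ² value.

22.817

A dihybrid F₂ with independent assortment and complete dominance at both loci gives a 9:3:3:1 phenotypic ratio.
The 9:3:3:1 ratio has 16 parts, so with N = 315 the expected counts are:
  feathered-shank pea-comb: 315 × 9/16 = 177.1875
  feathered-shank single-comb: 315 × 3/16 = 59.0625
  clean-shank pea-comb: 315 × 3/16 = 59.0625
  clean-shank single-comb: 315 × 1/16 = 19.6875
χ² = Σ (O − E)² / E
  feathered-shank pea-comb: (215 − 177.1875)² / 177.1875 = 8.0693
  feathered-shank single-comb: (34 − 59.0625)² / 59.0625 = 10.6350
  clean-shank pea-comb: (44 − 59.0625)² / 59.0625 = 3.8413
  clean-shank single-comb: (22 − 19.6875)² / 19.6875 = 0.2716
χ² = 8.0693 + 10.6350 + 3.8413 + 0.2716 = 22.8172 ≈ 22.817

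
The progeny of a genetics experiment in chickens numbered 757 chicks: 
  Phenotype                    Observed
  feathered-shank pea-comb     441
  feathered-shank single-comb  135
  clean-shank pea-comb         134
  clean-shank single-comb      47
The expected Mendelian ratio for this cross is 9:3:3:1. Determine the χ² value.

The 9:3:3:1 ratio has 16 parts, so with N = 757 the expected counts are:
  feathered-shank pea-comb: 757 × 9/16 = 425.8125
  feathered-shank single-comb: 757 × 3/16 = 141.9375
  clean-shank pea-comb: 757 × 3/16 = 141.9375
  clean-shank single-comb: 757 × 1/16 = 47.3125
χ² = Σ (O − E)² / E
  feathered-shank pea-comb: (441 − 425.8125)² / 425.8125 = 0.5417
  feathered-shank single-comb: (135 − 141.9375)² / 141.9375 = 0.3391
  clean-shank pea-comb: (134 − 141.9375)² / 141.9375 = 0.4439
  clean-shank single-comb: (47 − 47.3125)² / 47.3125 = 0.0021
χ² = 0.5417 + 0.3391 + 0.4439 + 0.0021 = 1.3268 ≈ 1.327

1.327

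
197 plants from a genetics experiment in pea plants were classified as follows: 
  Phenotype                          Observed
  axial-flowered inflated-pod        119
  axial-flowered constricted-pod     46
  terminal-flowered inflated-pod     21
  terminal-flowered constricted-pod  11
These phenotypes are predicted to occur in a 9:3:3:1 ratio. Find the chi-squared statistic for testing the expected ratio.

Expected counts for N = 197 under a 9:3:3:1 ratio (total parts = 16):
  axial-flowered inflated-pod: 197 × 9/16 = 110.8125
  axial-flowered constricted-pod: 197 × 3/16 = 36.9375
  terminal-flowered inflated-pod: 197 × 3/16 = 36.9375
  terminal-flowered constricted-pod: 197 × 1/16 = 12.3125
χ² = Σ (O − E)² / E
  axial-flowered inflated-pod: (119 − 110.8125)² / 110.8125 = 0.6049
  axial-flowered constricted-pod: (46 − 36.9375)² / 36.9375 = 2.2235
  terminal-flowered inflated-pod: (21 − 36.9375)² / 36.9375 = 6.8766
  terminal-flowered constricted-pod: (11 − 12.3125)² / 12.3125 = 0.1399
χ² = 0.6049 + 2.2235 + 6.8766 + 0.1399 = 9.8449 ≈ 9.845

9.845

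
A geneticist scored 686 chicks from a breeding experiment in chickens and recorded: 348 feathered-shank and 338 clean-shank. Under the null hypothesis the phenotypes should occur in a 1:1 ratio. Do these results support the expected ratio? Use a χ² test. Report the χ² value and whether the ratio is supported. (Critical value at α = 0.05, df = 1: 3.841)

Expected counts for N = 686 under a 1:1 ratio (total parts = 2):
  feathered-shank: 686 × 1/2 = 343
  clean-shank: 686 × 1/2 = 343
χ² = Σ (O − E)² / E
  feathered-shank: (348 − 343)² / 343 = 0.0729
  clean-shank: (338 − 343)² / 343 = 0.0729
χ² = 0.0729 + 0.0729 = 0.1458 ≈ 0.146
Degrees of freedom = 2 − 1 = 1; critical value at α = 0.05 is 3.841.
Since 0.146 < 3.841, we fail to reject the null hypothesis — the data are consistent with the 1:1 ratio.

0.146; consistent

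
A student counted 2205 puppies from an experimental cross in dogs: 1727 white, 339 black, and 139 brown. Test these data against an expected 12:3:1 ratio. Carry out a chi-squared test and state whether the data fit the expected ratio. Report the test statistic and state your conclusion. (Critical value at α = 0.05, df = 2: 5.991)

16.657; not consistent

Under the 12:3:1 hypothesis (Σ ratio = 16, N = 2205):
  white: 2205 × 12/16 = 1653.75
  black: 2205 × 3/16 = 413.4375
  brown: 2205 × 1/16 = 137.8125
χ² = Σ (O − E)² / E
  white: (1727 − 1653.75)² / 1653.75 = 3.2445
  black: (339 − 413.4375)² / 413.4375 = 13.4021
  brown: (139 − 137.8125)² / 137.8125 = 0.0102
χ² = 3.2445 + 13.4021 + 0.0102 = 16.6568 ≈ 16.657
Degrees of freedom = 3 − 1 = 2; critical value at α = 0.05 is 5.991.
Since 16.657 > 5.991, we reject the null hypothesis — the data do not fit the 12:3:1 ratio.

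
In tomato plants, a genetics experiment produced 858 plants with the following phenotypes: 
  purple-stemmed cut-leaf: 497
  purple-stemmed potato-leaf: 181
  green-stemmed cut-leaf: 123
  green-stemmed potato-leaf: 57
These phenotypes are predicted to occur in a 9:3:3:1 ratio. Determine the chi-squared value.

12.075

Expected counts for N = 858 under a 9:3:3:1 ratio (total parts = 16):
  purple-stemmed cut-leaf: 858 × 9/16 = 482.625
  purple-stemmed potato-leaf: 858 × 3/16 = 160.875
  green-stemmed cut-leaf: 858 × 3/16 = 160.875
  green-stemmed potato-leaf: 858 × 1/16 = 53.625
χ² = Σ (O − E)² / E
  purple-stemmed cut-leaf: (497 − 482.625)² / 482.625 = 0.4282
  purple-stemmed potato-leaf: (181 − 160.875)² / 160.875 = 2.5176
  green-stemmed cut-leaf: (123 − 160.875)² / 160.875 = 8.9170
  green-stemmed potato-leaf: (57 − 53.625)² / 53.625 = 0.2124
χ² = 0.4282 + 2.5176 + 8.9170 + 0.2124 = 12.0752 ≈ 12.075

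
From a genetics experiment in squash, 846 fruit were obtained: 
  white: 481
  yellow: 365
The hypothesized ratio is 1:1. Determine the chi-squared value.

The 1:1 ratio has 2 parts, so with N = 846 the expected counts are:
  white: 846 × 1/2 = 423
  yellow: 846 × 1/2 = 423
χ² = Σ (O − E)² / E
  white: (481 − 423)² / 423 = 7.9527
  yellow: (365 − 423)² / 423 = 7.9527
χ² = 7.9527 + 7.9527 = 15.9054 ≈ 15.905

15.905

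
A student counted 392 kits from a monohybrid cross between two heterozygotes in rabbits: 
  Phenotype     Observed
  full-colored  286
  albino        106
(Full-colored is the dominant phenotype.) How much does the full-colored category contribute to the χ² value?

For a monohybrid cross between heterozygotes with complete dominance, the expected phenotypic ratio is 3:1.
Total ratio parts = 4. Expected numbers out of 392:
  full-colored: 392 × 3/4 = 294
  albino: 392 × 1/4 = 98
Contribution of full-colored: (286 − 294)² / 294 = 0.2177

0.218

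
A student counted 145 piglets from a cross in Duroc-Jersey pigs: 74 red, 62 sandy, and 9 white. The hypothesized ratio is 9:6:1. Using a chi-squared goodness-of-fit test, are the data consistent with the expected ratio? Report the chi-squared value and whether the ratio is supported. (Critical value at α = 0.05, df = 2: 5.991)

Expected counts for N = 145 under a 9:6:1 ratio (total parts = 16):
  red: 145 × 9/16 = 81.5625
  sandy: 145 × 6/16 = 54.375
  white: 145 × 1/16 = 9.0625
χ² = Σ (O − E)² / E
  red: (74 − 81.5625)² / 81.5625 = 0.7012
  sandy: (62 − 54.375)² / 54.375 = 1.0693
  white: (9 − 9.0625)² / 9.0625 = 0.0004
χ² = 0.7012 + 1.0693 + 0.0004 = 1.7709 ≈ 1.771
Degrees of freedom = 3 − 1 = 2; critical value at α = 0.05 is 5.991.
Since 1.771 < 5.991, we fail to reject the null hypothesis — the data are consistent with the 9:6:1 ratio.

1.771; consistent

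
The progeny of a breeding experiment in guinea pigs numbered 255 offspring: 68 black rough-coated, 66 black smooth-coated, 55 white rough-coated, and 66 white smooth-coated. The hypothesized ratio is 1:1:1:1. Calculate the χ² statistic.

Under the 1:1:1:1 hypothesis (Σ ratio = 4, N = 255):
  black rough-coated: 255 × 1/4 = 63.75
  black smooth-coated: 255 × 1/4 = 63.75
  white rough-coated: 255 × 1/4 = 63.75
  white smooth-coated: 255 × 1/4 = 63.75
χ² = Σ (O − E)² / E
  black rough-coated: (68 − 63.75)² / 63.75 = 0.2833
  black smooth-coated: (66 − 63.75)² / 63.75 = 0.0794
  white rough-coated: (55 − 63.75)² / 63.75 = 1.2010
  white smooth-coated: (66 − 63.75)² / 63.75 = 0.0794
χ² = 0.2833 + 0.0794 + 1.2010 + 0.0794 = 1.6431 ≈ 1.643

1.643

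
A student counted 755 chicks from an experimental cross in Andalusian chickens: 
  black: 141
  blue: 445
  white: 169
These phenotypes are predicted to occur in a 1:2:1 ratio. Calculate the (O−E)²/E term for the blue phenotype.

Expected counts for N = 755 under a 1:2:1 ratio (total parts = 4):
  black: 755 × 1/4 = 188.75
  blue: 755 × 2/4 = 377.5
  white: 755 × 1/4 = 188.75
Contribution of blue: (445 − 377.5)² / 377.5 = 12.0695

12.070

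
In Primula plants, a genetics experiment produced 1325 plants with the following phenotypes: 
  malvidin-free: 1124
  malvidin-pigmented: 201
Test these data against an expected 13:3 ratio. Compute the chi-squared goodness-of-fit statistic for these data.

11.148

Total ratio parts = 16. Expected numbers out of 1325:
  malvidin-free: 1325 × 13/16 = 1076.5625
  malvidin-pigmented: 1325 × 3/16 = 248.4375
χ² = Σ (O − E)² / E
  malvidin-free: (1124 − 1076.5625)² / 1076.5625 = 2.0903
  malvidin-pigmented: (201 − 248.4375)² / 248.4375 = 9.0579
χ² = 2.0903 + 9.0579 = 11.1482 ≈ 11.148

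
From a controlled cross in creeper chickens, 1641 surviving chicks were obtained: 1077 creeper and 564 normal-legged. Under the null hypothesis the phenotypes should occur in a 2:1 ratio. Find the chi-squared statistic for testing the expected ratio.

Expected counts for N = 1641 under a 2:1 ratio (total parts = 3):
  creeper: 1641 × 2/3 = 1094
  normal-legged: 1641 × 1/3 = 547
χ² = Σ (O − E)² / E
  creeper: (1077 − 1094)² / 1094 = 0.2642
  normal-legged: (564 − 547)² / 547 = 0.5283
χ² = 0.2642 + 0.5283 = 0.7925 ≈ 0.793

0.793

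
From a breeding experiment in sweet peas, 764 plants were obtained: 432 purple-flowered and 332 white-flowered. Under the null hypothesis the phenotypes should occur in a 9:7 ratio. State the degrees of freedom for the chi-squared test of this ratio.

1

A goodness-of-fit test with 2 phenotype classes has df = 2 − 1 = 1.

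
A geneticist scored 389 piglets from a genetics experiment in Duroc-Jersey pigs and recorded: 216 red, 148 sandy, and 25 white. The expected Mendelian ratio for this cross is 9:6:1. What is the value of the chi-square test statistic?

0.087

Under the 9:6:1 hypothesis (Σ ratio = 16, N = 389):
  red: 389 × 9/16 = 218.8125
  sandy: 389 × 6/16 = 145.875
  white: 389 × 1/16 = 24.3125
χ² = Σ (O − E)² / E
  red: (216 − 218.8125)² / 218.8125 = 0.0362
  sandy: (148 − 145.875)² / 145.875 = 0.0310
  white: (25 − 24.3125)² / 24.3125 = 0.0194
χ² = 0.0362 + 0.0310 + 0.0194 = 0.0866 ≈ 0.087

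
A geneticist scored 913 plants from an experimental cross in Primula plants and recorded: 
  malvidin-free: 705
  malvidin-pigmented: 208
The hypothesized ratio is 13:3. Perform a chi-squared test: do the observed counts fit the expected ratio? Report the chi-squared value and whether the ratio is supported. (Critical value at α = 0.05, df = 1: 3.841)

9.743; not consistent

Expected counts for N = 913 under a 13:3 ratio (total parts = 16):
  malvidin-free: 913 × 13/16 = 741.8125
  malvidin-pigmented: 913 × 3/16 = 171.1875
χ² = Σ (O − E)² / E
  malvidin-free: (705 − 741.8125)² / 741.8125 = 1.8268
  malvidin-pigmented: (208 − 171.1875)² / 171.1875 = 7.9162
χ² = 1.8268 + 7.9162 = 9.743
Degrees of freedom = 2 − 1 = 1; critical value at α = 0.05 is 3.841.
Since 9.743 > 3.841, we reject the null hypothesis — the data do not fit the 13:3 ratio.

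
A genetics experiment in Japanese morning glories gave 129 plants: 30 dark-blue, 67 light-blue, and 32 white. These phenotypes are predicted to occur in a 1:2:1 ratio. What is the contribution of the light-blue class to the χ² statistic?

Expected counts for N = 129 under a 1:2:1 ratio (total parts = 4):
  dark-blue: 129 × 1/4 = 32.25
  light-blue: 129 × 2/4 = 64.5
  white: 129 × 1/4 = 32.25
Contribution of light-blue: (67 − 64.5)² / 64.5 = 0.0969

0.097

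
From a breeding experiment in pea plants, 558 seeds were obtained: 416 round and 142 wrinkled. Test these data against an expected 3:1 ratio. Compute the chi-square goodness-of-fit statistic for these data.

Expected counts for N = 558 under a 3:1 ratio (total parts = 4):
  round: 558 × 3/4 = 418.5
  wrinkled: 558 × 1/4 = 139.5
χ² = Σ (O − E)² / E
  round: (416 − 418.5)² / 418.5 = 0.0149
  wrinkled: (142 − 139.5)² / 139.5 = 0.0448
χ² = 0.0149 + 0.0448 = 0.0597 ≈ 0.060

0.060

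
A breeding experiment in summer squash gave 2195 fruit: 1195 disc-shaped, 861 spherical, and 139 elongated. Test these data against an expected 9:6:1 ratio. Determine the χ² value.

3.042

Expected counts for N = 2195 under a 9:6:1 ratio (total parts = 16):
  disc-shaped: 2195 × 9/16 = 1234.6875
  spherical: 2195 × 6/16 = 823.125
  elongated: 2195 × 1/16 = 137.1875
χ² = Σ (O − E)² / E
  disc-shaped: (1195 − 1234.6875)² / 1234.6875 = 1.2757
  spherical: (861 − 823.125)² / 823.125 = 1.7428
  elongated: (139 − 137.1875)² / 137.1875 = 0.0239
χ² = 1.2757 + 1.7428 + 0.0239 = 3.0424 ≈ 3.042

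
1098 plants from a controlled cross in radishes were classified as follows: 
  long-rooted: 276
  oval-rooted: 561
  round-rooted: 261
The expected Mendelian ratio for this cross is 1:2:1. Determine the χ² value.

Expected counts for N = 1098 under a 1:2:1 ratio (total parts = 4):
  long-rooted: 1098 × 1/4 = 274.5
  oval-rooted: 1098 × 2/4 = 549
  round-rooted: 1098 × 1/4 = 274.5
χ² = Σ (O − E)² / E
  long-rooted: (276 − 274.5)² / 274.5 = 0.0082
  oval-rooted: (561 − 549)² / 549 = 0.2623
  round-rooted: (261 − 274.5)² / 274.5 = 0.6639
χ² = 0.0082 + 0.2623 + 0.6639 = 0.9344 ≈ 0.934

0.934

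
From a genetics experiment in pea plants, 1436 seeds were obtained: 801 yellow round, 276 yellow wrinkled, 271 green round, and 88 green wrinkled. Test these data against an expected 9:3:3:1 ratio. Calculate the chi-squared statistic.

The 9:3:3:1 ratio has 16 parts, so with N = 1436 the expected counts are:
  yellow round: 1436 × 9/16 = 807.75
  yellow wrinkled: 1436 × 3/16 = 269.25
  green round: 1436 × 3/16 = 269.25
  green wrinkled: 1436 × 1/16 = 89.75
χ² = Σ (O − E)² / E
  yellow round: (801 − 807.75)² / 807.75 = 0.0564
  yellow wrinkled: (276 − 269.25)² / 269.25 = 0.1692
  green round: (271 − 269.25)² / 269.25 = 0.0114
  green wrinkled: (88 − 89.75)² / 89.75 = 0.0341
χ² = 0.0564 + 0.1692 + 0.0114 + 0.0341 = 0.2711 ≈ 0.271

0.271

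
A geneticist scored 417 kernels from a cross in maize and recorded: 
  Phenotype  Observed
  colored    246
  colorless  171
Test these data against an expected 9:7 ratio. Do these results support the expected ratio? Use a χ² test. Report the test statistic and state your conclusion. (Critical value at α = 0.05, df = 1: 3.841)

Expected counts for N = 417 under a 9:7 ratio (total parts = 16):
  colored: 417 × 9/16 = 234.5625
  colorless: 417 × 7/16 = 182.4375
χ² = Σ (O − E)² / E
  colored: (246 − 234.5625)² / 234.5625 = 0.5577
  colorless: (171 − 182.4375)² / 182.4375 = 0.7170
χ² = 0.5577 + 0.7170 = 1.2747 ≈ 1.275
Degrees of freedom = 2 − 1 = 1; critical value at α = 0.05 is 3.841.
Since 1.275 < 3.841, we fail to reject the null hypothesis — the data are consistent with the 9:7 ratio.

1.275; consistent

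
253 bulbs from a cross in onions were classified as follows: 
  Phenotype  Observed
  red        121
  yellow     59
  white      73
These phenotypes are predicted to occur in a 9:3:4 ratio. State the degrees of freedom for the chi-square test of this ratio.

2

A goodness-of-fit test with 3 phenotype classes has df = 3 − 1 = 2.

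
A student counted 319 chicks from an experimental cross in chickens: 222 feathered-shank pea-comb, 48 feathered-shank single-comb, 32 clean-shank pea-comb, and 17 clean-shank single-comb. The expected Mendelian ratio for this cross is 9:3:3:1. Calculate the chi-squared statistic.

The 9:3:3:1 ratio has 16 parts, so with N = 319 the expected counts are:
  feathered-shank pea-comb: 319 × 9/16 = 179.4375
  feathered-shank single-comb: 319 × 3/16 = 59.8125
  clean-shank pea-comb: 319 × 3/16 = 59.8125
  clean-shank single-comb: 319 × 1/16 = 19.9375
χ² = Σ (O − E)² / E
  feathered-shank pea-comb: (222 − 179.4375)² / 179.4375 = 10.0958
  feathered-shank single-comb: (48 − 59.8125)² / 59.8125 = 2.3329
  clean-shank pea-comb: (32 − 59.8125)² / 59.8125 = 12.9327
  clean-shank single-comb: (17 − 19.9375)² / 19.9375 = 0.4328
χ² = 10.0958 + 2.3329 + 12.9327 + 0.4328 = 25.7942 ≈ 25.794

25.794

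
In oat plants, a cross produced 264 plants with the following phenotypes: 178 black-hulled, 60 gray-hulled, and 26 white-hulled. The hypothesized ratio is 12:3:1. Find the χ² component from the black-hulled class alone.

Expected counts for N = 264 under a 12:3:1 ratio (total parts = 16):
  black-hulled: 264 × 12/16 = 198
  gray-hulled: 264 × 3/16 = 49.5
  white-hulled: 264 × 1/16 = 16.5
Contribution of black-hulled: (178 − 198)² / 198 = 2.0202

2.020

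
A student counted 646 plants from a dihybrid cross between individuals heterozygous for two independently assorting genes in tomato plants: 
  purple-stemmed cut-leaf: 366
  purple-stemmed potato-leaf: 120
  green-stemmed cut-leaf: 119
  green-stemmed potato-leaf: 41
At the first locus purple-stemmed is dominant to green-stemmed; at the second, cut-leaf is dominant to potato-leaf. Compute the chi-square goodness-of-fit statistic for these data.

0.076

A dihybrid F₂ with independent assortment and complete dominance at both loci gives a 9:3:3:1 phenotypic ratio.
Under the 9:3:3:1 hypothesis (Σ ratio = 16, N = 646):
  purple-stemmed cut-leaf: 646 × 9/16 = 363.375
  purple-stemmed potato-leaf: 646 × 3/16 = 121.125
  green-stemmed cut-leaf: 646 × 3/16 = 121.125
  green-stemmed potato-leaf: 646 × 1/16 = 40.375
χ² = Σ (O − E)² / E
  purple-stemmed cut-leaf: (366 − 363.375)² / 363.375 = 0.0190
  purple-stemmed potato-leaf: (120 − 121.125)² / 121.125 = 0.0104
  green-stemmed cut-leaf: (119 − 121.125)² / 121.125 = 0.0373
  green-stemmed potato-leaf: (41 − 40.375)² / 40.375 = 0.0097
χ² = 0.0190 + 0.0104 + 0.0373 + 0.0097 = 0.0764 ≈ 0.076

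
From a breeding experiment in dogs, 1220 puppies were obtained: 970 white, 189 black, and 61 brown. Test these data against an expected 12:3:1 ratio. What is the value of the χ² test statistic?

Under the 12:3:1 hypothesis (Σ ratio = 16, N = 1220):
  white: 1220 × 12/16 = 915
  black: 1220 × 3/16 = 228.75
  brown: 1220 × 1/16 = 76.25
χ² = Σ (O − E)² / E
  white: (970 − 915)² / 915 = 3.3060
  black: (189 − 228.75)² / 228.75 = 6.9074
  brown: (61 − 76.25)² / 76.25 = 3.0500
χ² = 3.3060 + 6.9074 + 3.0500 = 13.2634 ≈ 13.263

13.263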